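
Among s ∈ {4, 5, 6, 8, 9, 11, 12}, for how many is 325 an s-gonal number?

s = 4: P(4, 18) = 324 and P(4, 19) = 361; 325 is not s-gonal.
s = 5: P(5, 14) = 287 and P(5, 15) = 330; 325 is not s-gonal.
s = 6: P(6, 13) = 325. ✓
s = 8: P(8, 10) = 280 and P(8, 11) = 341; 325 is not s-gonal.
s = 9: P(9, 10) = 325. ✓
s = 11: P(11, 8) = 260 and P(11, 9) = 333; 325 is not s-gonal.
s = 12: P(12, 8) = 288 and P(12, 9) = 369; 325 is not s-gonal.
Hits: s ∈ {6, 9} → 2.

2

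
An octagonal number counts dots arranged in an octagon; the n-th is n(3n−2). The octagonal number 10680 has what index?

60

Set n(3n−2) = 10680, giving 3n² − 2n − 10680 = 0.
The discriminant is 4 + 12·10680 = 128164, and √128164 = 358.
So n = (2 + 358) / 6 = 360/6 = 60.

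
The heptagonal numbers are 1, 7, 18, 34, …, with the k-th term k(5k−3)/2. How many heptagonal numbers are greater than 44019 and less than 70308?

The n-th heptagonal number is n(5n−3)/2.
Smallest index with value > 44019: n = 133 (giving 44023).
Largest index with value < 70308: n = 167 (giving 69472).
Indices 133 through 167: 35 terms.

35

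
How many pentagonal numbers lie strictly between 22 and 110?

4

The n-th pentagonal number is n(3n−1)/2.
Smallest index with value > 22: n = 5 (giving 35).
Largest index with value < 110: n = 8 (giving 92).
Indices 5 through 8: 4 terms.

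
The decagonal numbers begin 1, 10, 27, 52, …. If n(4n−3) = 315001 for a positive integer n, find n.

Set n(4n−3) = 315001, giving 4n² − 3n − 315001 = 0.
The discriminant is 9 + 16·315001 = 5040025, and √5040025 = 2245.
So n = (3 + 2245) / 8 = 2248/8 = 281.
Check: 281·(4·281 − 3) = 315001. ✓

281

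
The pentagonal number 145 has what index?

10

Set n(3n−1)/2 = 145, giving 3n² − n − 290 = 0.
So n = (1 + 59) / 6 = 60/6 = 10.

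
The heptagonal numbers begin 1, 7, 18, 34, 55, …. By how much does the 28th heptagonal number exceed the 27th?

Consecutive heptagonal numbers differ by 5n − 4: here 5·28 − 4 = 136.

136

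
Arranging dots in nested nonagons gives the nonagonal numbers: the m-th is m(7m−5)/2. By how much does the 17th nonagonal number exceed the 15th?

219

17·(7·17 − 5)/2 = 969 and 15·(7·15 − 5)/2 = 750.
Difference: 969 − 750 = 219.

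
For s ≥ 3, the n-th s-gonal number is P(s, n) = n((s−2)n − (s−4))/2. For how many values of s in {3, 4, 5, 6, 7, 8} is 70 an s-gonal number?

1

s = 3: P(3, 11) = 66 and P(3, 12) = 78; 70 is not s-gonal.
s = 4: P(4, 8) = 64 and P(4, 9) = 81; 70 is not s-gonal.
s = 5: P(5, 7) = 70. ✓
s = 6: P(6, 6) = 66 and P(6, 7) = 91; 70 is not s-gonal.
s = 7: P(7, 5) = 55 and P(7, 6) = 81; 70 is not s-gonal.
s = 8: P(8, 5) = 65 and P(8, 6) = 96; 70 is not s-gonal.
Hits: s ∈ {5} → 1.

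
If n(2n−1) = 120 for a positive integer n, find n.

Set n(2n−1) = 120, giving 2n² − n − 120 = 0.
The discriminant is 1 + 8·120 = 961, and √961 = 31.
So n = (1 + 31) / 4 = 32/4 = 8.

8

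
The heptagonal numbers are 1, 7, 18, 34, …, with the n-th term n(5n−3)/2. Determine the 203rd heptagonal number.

102718

The 203rd heptagonal number is n(5n−3)/2 with n = 203.
203·(5·203 − 3)/2 = 203·1012/2 = 203·506 = 102718.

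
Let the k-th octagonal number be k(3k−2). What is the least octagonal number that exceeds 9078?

Solve n(3n−2) > 9078 for integer n.
The largest n with value ≤ 9078 is 55 (since 8965 ≤ 9078 < 9296), so the first above is n = 56, value 9296.

9296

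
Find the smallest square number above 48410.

Solve n² > 48410 for integer n.
The largest n with value ≤ 48410 is 220 (since 48400 ≤ 48410 < 48841), so the first above is n = 221, value 48841.

48841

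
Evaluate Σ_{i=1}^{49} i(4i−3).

Σ i(4i−3) = 4Σi² − 3Σi over i = 1..49.
Σi = 1225 and Σi² = 40425.
4·40425 − 3·1225 = 158025.

158025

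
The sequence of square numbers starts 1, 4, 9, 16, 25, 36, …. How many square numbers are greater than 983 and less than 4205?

33

The n-th square number is n².
Smallest index with value > 983: n = 32 (giving 1024).
Largest index with value < 4205: n = 64 (giving 4096).
Indices 32 through 64: 33 terms.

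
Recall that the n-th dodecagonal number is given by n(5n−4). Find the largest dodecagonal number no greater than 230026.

Solve n(5n−4) ≤ 230026 for integer n.
n = 214 gives 228124 ≤ 230026, while n = 215 gives 230265 > 230026; so the answer is 228124.

228124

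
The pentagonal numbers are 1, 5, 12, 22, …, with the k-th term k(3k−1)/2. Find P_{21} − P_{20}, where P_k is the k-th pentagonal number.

Consecutive pentagonal numbers differ by 3n − 2: here 3·21 − 2 = 61.

61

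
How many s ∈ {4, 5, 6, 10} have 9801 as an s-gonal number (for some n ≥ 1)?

2

s = 4: P(4, 99) = 9801. ✓
s = 5: P(5, 81) = 9801. ✓
s = 6: P(6, 70) = 9730 and P(6, 71) = 10011; 9801 is not s-gonal.
s = 10: P(10, 49) = 9457 and P(10, 50) = 9850; 9801 is not s-gonal.
Hits: s ∈ {4, 5} → 2.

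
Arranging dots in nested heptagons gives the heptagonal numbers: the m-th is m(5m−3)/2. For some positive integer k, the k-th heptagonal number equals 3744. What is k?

Set n(5n−3)/2 = 3744, giving 5n² − 3n − 7488 = 0.
The discriminant is 9 + 40·3744 = 149769, and √149769 = 387.
So n = (3 + 387) / 10 = 390/10 = 39.
Check: 39·(5·39 − 3)/2 = 3744. ✓

39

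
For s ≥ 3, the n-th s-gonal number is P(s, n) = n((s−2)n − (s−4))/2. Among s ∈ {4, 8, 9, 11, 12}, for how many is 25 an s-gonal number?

1

s = 4: P(4, 5) = 25. ✓
s = 8: P(8, 3) = 21 and P(8, 4) = 40; 25 is not s-gonal.
s = 9: P(9, 3) = 24 and P(9, 4) = 46; 25 is not s-gonal.
s = 11: P(11, 2) = 11 and P(11, 3) = 30; 25 is not s-gonal.
s = 12: P(12, 2) = 12 and P(12, 3) = 33; 25 is not s-gonal.
Hits: s ∈ {4} → 1.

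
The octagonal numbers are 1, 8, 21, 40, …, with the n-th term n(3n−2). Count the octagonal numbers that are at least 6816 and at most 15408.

The n-th octagonal number is n(3n−2).
Smallest index with value ≥ 6816: n = 48 (giving 6816).
Largest index with value ≤ 15408: n = 72 (giving 15408).
Indices 48 through 72: 25 terms.

25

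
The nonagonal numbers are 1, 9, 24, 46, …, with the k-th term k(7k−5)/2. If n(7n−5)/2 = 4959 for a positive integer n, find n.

Set n(7n−5)/2 = 4959, giving 7n² − 5n − 9918 = 0.
So n = (5 + 527) / 14 = 532/14 = 38.

38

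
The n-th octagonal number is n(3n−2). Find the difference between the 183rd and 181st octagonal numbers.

183·(3·183 − 2) = 100101 and 181·(3·181 − 2) = 97921.
Difference: 100101 − 97921 = 2180.

2180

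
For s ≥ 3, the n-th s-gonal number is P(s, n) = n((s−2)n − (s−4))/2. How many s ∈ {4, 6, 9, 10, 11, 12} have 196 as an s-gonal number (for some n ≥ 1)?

2

s = 4: P(4, 14) = 196. ✓
s = 6: P(6, 10) = 190 and P(6, 11) = 231; 196 is not s-gonal.
s = 9: P(9, 7) = 154 and P(9, 8) = 204; 196 is not s-gonal.
s = 10: P(10, 7) = 175 and P(10, 8) = 232; 196 is not s-gonal.
s = 11: P(11, 7) = 196. ✓
s = 12: P(12, 6) = 156 and P(12, 7) = 217; 196 is not s-gonal.
Hits: s ∈ {4, 11} → 2.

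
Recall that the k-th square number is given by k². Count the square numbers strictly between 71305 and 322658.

301

The n-th square number is n².
Smallest index with value > 71305: n = 268 (giving 71824).
Largest index with value < 322658: n = 568 (giving 322624).
Indices 268 through 568: 301 terms.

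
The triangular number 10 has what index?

4

Set n(n+1)/2 = 10, giving n² + n − 20 = 0.
The discriminant is 1 + 8·10 = 81, and √81 = 9.
So n = (-1 + 9) / 2 = 8/2 = 4.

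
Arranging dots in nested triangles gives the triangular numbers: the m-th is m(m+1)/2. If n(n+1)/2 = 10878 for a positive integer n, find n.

Set n(n+1)/2 = 10878, giving n² + n − 21756 = 0.
The discriminant is 1 + 8·10878 = 87025, and √87025 = 295.
So n = (-1 + 295) / 2 = 294/2 = 147.

147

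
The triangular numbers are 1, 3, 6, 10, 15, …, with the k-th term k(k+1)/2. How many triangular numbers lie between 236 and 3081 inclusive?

57

The n-th triangular number is n(n+1)/2.
Smallest index with value ≥ 236: n = 22 (giving 253).
Largest index with value ≤ 3081: n = 78 (giving 3081).
Indices 22 through 78: 57 terms.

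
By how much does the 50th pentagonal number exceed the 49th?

Consecutive pentagonal numbers differ by 3n − 2: here 3·50 − 2 = 148.

148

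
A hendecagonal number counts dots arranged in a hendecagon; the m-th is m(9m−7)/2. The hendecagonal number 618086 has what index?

Set n(9n−7)/2 = 618086, giving 9n² − 7n − 1236172 = 0.
The discriminant is 49 + 72·618086 = 44502241, and √44502241 = 6671.
So n = (7 + 6671) / 18 = 6678/18 = 371.

371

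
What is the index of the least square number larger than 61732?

Solve n² > 61732 for integer n.
The largest n with value ≤ 61732 is 248 (since 61504 ≤ 61732 < 62001), so the first above is n = 249, value 62001.

249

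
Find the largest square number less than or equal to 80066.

Solve n² ≤ 80066 for integer n.
n = 282 gives 79524 ≤ 80066, while n = 283 gives 80089 > 80066; so the answer is 79524.

79524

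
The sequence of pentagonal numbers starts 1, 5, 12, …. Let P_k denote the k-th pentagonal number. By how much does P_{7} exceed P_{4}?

7·(3·7 − 1)/2 = 70 and 4·(3·4 − 1)/2 = 22.
Difference: 70 − 22 = 48.

48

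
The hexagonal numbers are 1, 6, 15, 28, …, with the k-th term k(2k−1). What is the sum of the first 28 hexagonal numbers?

Σ i(2i−1) = 2Σi² − Σi over i = 1..28.
Σi = 406 and Σi² = 7714.
2·7714 − 1·406 = 15022.

15022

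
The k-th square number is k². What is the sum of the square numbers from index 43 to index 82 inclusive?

Σ_{i=43}^{82} i² = 187165 − 25585 = 161580.

161580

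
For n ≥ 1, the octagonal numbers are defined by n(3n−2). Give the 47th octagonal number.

6533

47·(3·47 − 2) = 47·139 = 6533.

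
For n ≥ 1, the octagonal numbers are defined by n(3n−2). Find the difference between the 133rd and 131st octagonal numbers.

1580

133·(3·133 − 2) = 52801 and 131·(3·131 − 2) = 51221.
Difference: 52801 − 51221 = 1580.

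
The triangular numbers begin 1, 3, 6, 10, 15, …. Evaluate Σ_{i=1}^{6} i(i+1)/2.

Σ i(i+1)/2 = (Σi² + Σi) / 2 over i = 1..6.
Σi = 21 and Σi² = 91.
(1·91 + 1·21) / 2 = 112/2 = 56.

56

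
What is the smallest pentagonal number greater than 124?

Solve n(3n−1)/2 > 124 for integer n.
The largest n with value ≤ 124 is 9 (since 117 ≤ 124 < 145), so the first above is n = 10, value 145.

145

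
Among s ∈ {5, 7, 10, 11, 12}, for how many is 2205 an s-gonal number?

1

s = 5: P(5, 38) = 2147 and P(5, 39) = 2262; 2205 is not s-gonal.
s = 7: P(7, 30) = 2205. ✓
s = 10: P(10, 23) = 2047 and P(10, 24) = 2232; 2205 is not s-gonal.
s = 11: P(11, 22) = 2101 and P(11, 23) = 2300; 2205 is not s-gonal.
s = 12: P(12, 21) = 2121 and P(12, 22) = 2332; 2205 is not s-gonal.
Hits: s ∈ {7} → 1.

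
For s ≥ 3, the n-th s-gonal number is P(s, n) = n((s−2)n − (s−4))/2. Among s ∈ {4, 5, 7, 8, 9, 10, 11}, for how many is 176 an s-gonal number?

s = 4: P(4, 13) = 169 and P(4, 14) = 196; 176 is not s-gonal.
s = 5: P(5, 11) = 176. ✓
s = 7: P(7, 8) = 148 and P(7, 9) = 189; 176 is not s-gonal.
s = 8: P(8, 8) = 176. ✓
s = 9: P(9, 7) = 154 and P(9, 8) = 204; 176 is not s-gonal.
s = 10: P(10, 7) = 175 and P(10, 8) = 232; 176 is not s-gonal.
s = 11: P(11, 6) = 141 and P(11, 7) = 196; 176 is not s-gonal.
Hits: s ∈ {5, 8} → 2.

2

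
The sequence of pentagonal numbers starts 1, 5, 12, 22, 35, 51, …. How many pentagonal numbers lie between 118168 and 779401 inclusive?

441

The n-th pentagonal number is n(3n−1)/2.
Smallest index with value ≥ 118168: n = 281 (giving 118301).
Largest index with value ≤ 779401: n = 721 (giving 779401).
Indices 281 through 721: 441 terms.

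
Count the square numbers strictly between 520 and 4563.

The n-th square number is n².
Smallest index with value > 520: n = 23 (giving 529).
Largest index with value < 4563: n = 67 (giving 4489).
Indices 23 through 67: 45 terms.

45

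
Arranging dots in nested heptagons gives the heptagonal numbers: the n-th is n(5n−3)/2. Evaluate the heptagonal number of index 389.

377719

The 389th heptagonal number is n(5n−3)/2 with n = 389.
389·(5·389 − 3)/2 = 389·1942/2 = 389·971 = 377719.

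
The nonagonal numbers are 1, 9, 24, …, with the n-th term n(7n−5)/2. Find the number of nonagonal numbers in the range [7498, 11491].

11

The n-th nonagonal number is n(7n−5)/2.
Smallest index with value ≥ 7498: n = 47 (giving 7614).
Largest index with value ≤ 11491: n = 57 (giving 11229).
Indices 47 through 57: 11 terms.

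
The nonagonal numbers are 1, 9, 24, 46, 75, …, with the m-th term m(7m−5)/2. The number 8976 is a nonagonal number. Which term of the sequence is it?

Set n(7n−5)/2 = 8976, giving 7n² − 5n − 17952 = 0.
The discriminant is 25 + 56·8976 = 502681, and √502681 = 709.
So n = (5 + 709) / 14 = 714/14 = 51.

51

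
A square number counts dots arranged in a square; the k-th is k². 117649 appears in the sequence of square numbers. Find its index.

343

We need n² = 117649, so n = √117649 = 343.
Check: 343² = 117649. ✓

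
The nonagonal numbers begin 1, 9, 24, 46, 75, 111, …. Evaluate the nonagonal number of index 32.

The 32nd nonagonal number is n(7n−5)/2 with n = 32.
32·(7·32 − 5)/2 = 32·219/2 = 3504.

3504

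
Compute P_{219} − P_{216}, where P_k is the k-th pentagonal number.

1956

219·(3·219 − 1)/2 = 71832 and 216·(3·216 − 1)/2 = 69876.
Difference: 71832 − 69876 = 1956.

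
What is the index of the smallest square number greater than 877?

30

Solve n² > 877 for integer n.
The largest n with value ≤ 877 is 29 (since 841 ≤ 877 < 900), so the first above is n = 30, value 900.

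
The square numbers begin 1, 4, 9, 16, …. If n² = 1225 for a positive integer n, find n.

35

We need n² = 1225, so n = √1225 = 35.
Check: 35² = 1225. ✓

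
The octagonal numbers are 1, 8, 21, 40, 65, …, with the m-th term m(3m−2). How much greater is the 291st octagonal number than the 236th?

291·(3·291 − 2) = 253461 and 236·(3·236 − 2) = 166616.
Difference: 253461 − 166616 = 86845.

86845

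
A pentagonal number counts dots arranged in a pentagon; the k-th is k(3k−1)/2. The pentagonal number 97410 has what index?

255

Set n(3n−1)/2 = 97410, giving 3n² − n − 194820 = 0.
The discriminant is 1 + 24·97410 = 2337841, and √2337841 = 1529.
So n = (1 + 1529) / 6 = 1530/6 = 255.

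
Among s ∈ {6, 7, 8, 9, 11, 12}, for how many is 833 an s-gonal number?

s = 6: P(6, 20) = 780 and P(6, 21) = 861; 833 is not s-gonal.
s = 7: P(7, 18) = 783 and P(7, 19) = 874; 833 is not s-gonal.
s = 8: P(8, 17) = 833. ✓
s = 9: P(9, 15) = 750 and P(9, 16) = 856; 833 is not s-gonal.
s = 11: P(11, 14) = 833. ✓
s = 12: P(12, 13) = 793 and P(12, 14) = 924; 833 is not s-gonal.
Hits: s ∈ {8, 11} → 2.

2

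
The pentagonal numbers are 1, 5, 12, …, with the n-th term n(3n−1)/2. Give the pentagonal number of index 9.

The 9th pentagonal number is n(3n−1)/2 with n = 9.
9·(3·9 − 1)/2 = 9·26/2 = 9·13 = 117.

117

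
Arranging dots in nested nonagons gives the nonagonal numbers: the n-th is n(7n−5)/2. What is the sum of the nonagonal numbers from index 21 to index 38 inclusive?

55194

Σ i(7i−5)/2 = (7Σi² − 5Σi) / 2 over i = 21..38.
Σi = 741 − 210 = 531 and Σi² = 19019 − 2870 = 16149.
(7·16149 − 5·531) / 2 = 110388/2 = 55194.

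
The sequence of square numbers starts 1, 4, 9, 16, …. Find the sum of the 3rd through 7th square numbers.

Σ_{i=3}^{7} i² = 140 − 5 = 135.

135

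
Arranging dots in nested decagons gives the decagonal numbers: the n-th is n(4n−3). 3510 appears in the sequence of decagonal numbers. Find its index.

Set n(4n−3) = 3510, giving 4n² − 3n − 3510 = 0.
The discriminant is 9 + 16·3510 = 56169, and √56169 = 237.
So n = (3 + 237) / 8 = 240/8 = 30.

30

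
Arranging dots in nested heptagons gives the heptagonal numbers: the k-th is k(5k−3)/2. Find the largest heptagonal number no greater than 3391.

3367

Solve n(5n−3)/2 ≤ 3391 for integer n.
n = 37 gives 3367 ≤ 3391, while n = 38 gives 3553 > 3391; so the answer is 3367.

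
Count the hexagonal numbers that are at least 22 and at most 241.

The n-th hexagonal number is n(2n−1).
Smallest index with value ≥ 22: n = 4 (giving 28).
Largest index with value ≤ 241: n = 11 (giving 231).
Indices 4 through 11: 8 terms.

8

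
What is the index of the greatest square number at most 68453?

261

Solve n² ≤ 68453 for integer n.
n = 261 gives 68121 ≤ 68453, while n = 262 gives 68644 > 68453; so the answer is index 261.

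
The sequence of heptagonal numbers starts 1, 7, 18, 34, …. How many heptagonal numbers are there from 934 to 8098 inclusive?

38

The n-th heptagonal number is n(5n−3)/2.
Smallest index with value ≥ 934: n = 20 (giving 970).
Largest index with value ≤ 8098: n = 57 (giving 8037).
Indices 20 through 57: 38 terms.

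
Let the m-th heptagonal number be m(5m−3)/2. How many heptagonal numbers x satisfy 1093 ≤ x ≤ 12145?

The n-th heptagonal number is n(5n−3)/2.
Smallest index with value ≥ 1093: n = 22 (giving 1177).
Largest index with value ≤ 12145: n = 70 (giving 12145).
Indices 22 through 70: 49 terms.

49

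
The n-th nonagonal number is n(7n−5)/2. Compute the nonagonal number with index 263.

263·(7·263 − 5)/2 = 263·1836/2 = 263·918 = 241434.

241434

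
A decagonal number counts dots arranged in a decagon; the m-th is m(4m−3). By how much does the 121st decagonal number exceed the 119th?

1914

121·(4·121 − 3) = 58201 and 119·(4·119 − 3) = 56287.
Difference: 58201 − 56287 = 1914.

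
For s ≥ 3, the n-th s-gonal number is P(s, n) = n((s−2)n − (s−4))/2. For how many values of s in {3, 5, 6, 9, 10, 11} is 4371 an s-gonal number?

2

s = 3: P(3, 93) = 4371. ✓
s = 5: P(5, 54) = 4347 and P(5, 55) = 4510; 4371 is not s-gonal.
s = 6: P(6, 47) = 4371. ✓
s = 9: P(9, 35) = 4200 and P(9, 36) = 4446; 4371 is not s-gonal.
s = 10: P(10, 33) = 4257 and P(10, 34) = 4522; 4371 is not s-gonal.
s = 11: P(11, 31) = 4216 and P(11, 32) = 4496; 4371 is not s-gonal.
Hits: s ∈ {3, 6} → 2.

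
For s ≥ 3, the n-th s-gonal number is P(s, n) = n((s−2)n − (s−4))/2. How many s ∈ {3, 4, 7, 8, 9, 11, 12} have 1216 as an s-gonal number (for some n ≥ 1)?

2

s = 3: P(3, 48) = 1176 and P(3, 49) = 1225; 1216 is not s-gonal.
s = 4: P(4, 34) = 1156 and P(4, 35) = 1225; 1216 is not s-gonal.
s = 7: P(7, 22) = 1177 and P(7, 23) = 1288; 1216 is not s-gonal.
s = 8: P(8, 20) = 1160 and P(8, 21) = 1281; 1216 is not s-gonal.
s = 9: P(9, 19) = 1216. ✓
s = 11: P(11, 16) = 1096 and P(11, 17) = 1241; 1216 is not s-gonal.
s = 12: P(12, 16) = 1216. ✓
Hits: s ∈ {9, 12} → 2.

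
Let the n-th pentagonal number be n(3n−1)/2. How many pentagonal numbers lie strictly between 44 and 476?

The n-th pentagonal number is n(3n−1)/2.
Smallest index with value > 44: n = 6 (giving 51).
Largest index with value < 476: n = 17 (giving 425).
Indices 6 through 17: 12 terms.

12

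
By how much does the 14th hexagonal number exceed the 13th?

Consecutive hexagonal numbers differ by 4n − 3: here 4·14 − 3 = 53.

53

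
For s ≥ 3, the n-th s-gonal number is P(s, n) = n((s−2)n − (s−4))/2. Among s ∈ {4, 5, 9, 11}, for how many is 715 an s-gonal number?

2

s = 4: P(4, 26) = 676 and P(4, 27) = 729; 715 is not s-gonal.
s = 5: P(5, 22) = 715. ✓
s = 9: P(9, 14) = 651 and P(9, 15) = 750; 715 is not s-gonal.
s = 11: P(11, 13) = 715. ✓
Hits: s ∈ {5, 11} → 2.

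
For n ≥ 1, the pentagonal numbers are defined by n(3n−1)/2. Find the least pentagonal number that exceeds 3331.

Solve n(3n−1)/2 > 3331 for integer n.
The largest n with value ≤ 3331 is 47 (since 3290 ≤ 3331 < 3432), so the first above is n = 48, value 3432.

3432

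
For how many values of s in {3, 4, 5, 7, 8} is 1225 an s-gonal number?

s = 3: P(3, 49) = 1225. ✓
s = 4: P(4, 35) = 1225. ✓
s = 5: P(5, 28) = 1162 and P(5, 29) = 1247; 1225 is not s-gonal.
s = 7: P(7, 22) = 1177 and P(7, 23) = 1288; 1225 is not s-gonal.
s = 8: P(8, 20) = 1160 and P(8, 21) = 1281; 1225 is not s-gonal.
Hits: s ∈ {3, 4} → 2.

2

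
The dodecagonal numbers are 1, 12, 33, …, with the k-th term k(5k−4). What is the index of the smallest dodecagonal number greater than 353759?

Solve n(5n−4) > 353759 for integer n.
The largest n with value ≤ 353759 is 266 (since 352716 ≤ 353759 < 355377), so the first above is n = 267, value 355377.

267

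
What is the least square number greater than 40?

Solve n² > 40 for integer n.
The largest n with value ≤ 40 is 6 (since 36 ≤ 40 < 49), so the first above is n = 7, value 49.

49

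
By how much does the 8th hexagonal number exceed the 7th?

29

Consecutive hexagonal numbers differ by 4n − 3: here 4·8 − 3 = 29.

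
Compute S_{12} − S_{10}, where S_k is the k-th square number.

44

12² = 144 and 10² = 100.
Difference: 144 − 100 = 44.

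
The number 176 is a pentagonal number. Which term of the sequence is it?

Set n(3n−1)/2 = 176, giving 3n² − n − 352 = 0.
So n = (1 + 65) / 6 = 66/6 = 11.

11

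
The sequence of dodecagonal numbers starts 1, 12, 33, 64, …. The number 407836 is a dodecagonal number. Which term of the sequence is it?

Set n(5n−4) = 407836, giving 5n² − 4n − 407836 = 0.
The discriminant is 16 + 20·407836 = 8156736, and √8156736 = 2856.
So n = (4 + 2856) / 10 = 2860/10 = 286.
Check: 286·(5·286 − 4) = 407836. ✓

286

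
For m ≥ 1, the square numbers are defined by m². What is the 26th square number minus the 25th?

n² − (n−1)² = 2n − 1, so 26² − 25² = 2·26 − 1 = 51.

51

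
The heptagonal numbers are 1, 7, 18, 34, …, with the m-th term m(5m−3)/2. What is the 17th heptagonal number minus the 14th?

17·(5·17 − 3)/2 = 697 and 14·(5·14 − 3)/2 = 469.
Difference: 697 − 469 = 228.

228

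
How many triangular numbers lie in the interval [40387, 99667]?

162

The n-th triangular number is n(n+1)/2.
Smallest index with value ≥ 40387: n = 284 (giving 40470).
Largest index with value ≤ 99667: n = 445 (giving 99235).
Indices 284 through 445: 162 terms.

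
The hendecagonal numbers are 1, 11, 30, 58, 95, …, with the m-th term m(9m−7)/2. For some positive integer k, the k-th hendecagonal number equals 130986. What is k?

Set n(9n−7)/2 = 130986, giving 9n² − 7n − 261972 = 0.
The discriminant is 49 + 72·130986 = 9431041, and √9431041 = 3071.
So n = (7 + 3071) / 18 = 3078/18 = 171.

171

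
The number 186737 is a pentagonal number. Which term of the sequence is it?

353

Set n(3n−1)/2 = 186737, giving 3n² − n − 373474 = 0.
The discriminant is 1 + 24·186737 = 4481689, and √4481689 = 2117.
So n = (1 + 2117) / 6 = 2118/6 = 353.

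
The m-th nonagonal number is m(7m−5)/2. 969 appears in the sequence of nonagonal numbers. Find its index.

Set n(7n−5)/2 = 969, giving 7n² − 5n − 1938 = 0.
The discriminant is 25 + 56·969 = 54289, and √54289 = 233.
So n = (5 + 233) / 14 = 238/14 = 17.
Check: 17·(7·17 − 5)/2 = 969. ✓

17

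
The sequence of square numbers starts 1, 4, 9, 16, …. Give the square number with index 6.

36

The 6th square number is n² with n = 6.
6² = 36.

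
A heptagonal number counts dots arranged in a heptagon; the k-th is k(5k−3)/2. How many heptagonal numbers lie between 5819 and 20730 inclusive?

The n-th heptagonal number is n(5n−3)/2.
Smallest index with value ≥ 5819: n = 49 (giving 5929).
Largest index with value ≤ 20730: n = 91 (giving 20566).
Indices 49 through 91: 43 terms.

43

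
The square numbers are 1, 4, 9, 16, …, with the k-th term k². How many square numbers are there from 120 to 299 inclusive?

7

The n-th square number is n².
Smallest index with value ≥ 120: n = 11 (giving 121).
Largest index with value ≤ 299: n = 17 (giving 289).
Indices 11 through 17: 7 terms.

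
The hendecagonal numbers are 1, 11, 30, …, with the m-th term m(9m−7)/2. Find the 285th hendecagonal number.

285·(9·285 − 7)/2 = 285·2558/2 = 285·1279 = 364515.

364515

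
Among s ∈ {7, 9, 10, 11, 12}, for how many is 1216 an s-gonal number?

2

s = 7: P(7, 22) = 1177 and P(7, 23) = 1288; 1216 is not s-gonal.
s = 9: P(9, 19) = 1216. ✓
s = 10: P(10, 17) = 1105 and P(10, 18) = 1242; 1216 is not s-gonal.
s = 11: P(11, 16) = 1096 and P(11, 17) = 1241; 1216 is not s-gonal.
s = 12: P(12, 16) = 1216. ✓
Hits: s ∈ {9, 12} → 2.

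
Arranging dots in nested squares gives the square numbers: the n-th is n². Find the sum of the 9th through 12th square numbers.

446

Σ_{i=9}^{12} i² = 650 − 204 = 446.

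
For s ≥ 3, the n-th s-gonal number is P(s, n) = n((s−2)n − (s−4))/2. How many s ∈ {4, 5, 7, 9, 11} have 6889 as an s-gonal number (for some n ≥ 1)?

s = 4: P(4, 83) = 6889. ✓
s = 5: P(5, 67) = 6700 and P(5, 68) = 6902; 6889 is not s-gonal.
s = 7: P(7, 52) = 6682 and P(7, 53) = 6943; 6889 is not s-gonal.
s = 9: P(9, 44) = 6666 and P(9, 45) = 6975; 6889 is not s-gonal.
s = 11: P(11, 39) = 6708 and P(11, 40) = 7060; 6889 is not s-gonal.
Hits: s ∈ {4} → 1.

1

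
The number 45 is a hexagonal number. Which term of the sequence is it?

Set n(2n−1) = 45, giving 2n² − n − 45 = 0.
The discriminant is 1 + 8·45 = 361, and √361 = 19.
So n = (1 + 19) / 4 = 20/4 = 5.
Check: 5·(2·5 − 1) = 45. ✓

5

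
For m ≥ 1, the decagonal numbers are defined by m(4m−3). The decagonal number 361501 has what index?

301

Set n(4n−3) = 361501, giving 4n² − 3n − 361501 = 0.
The discriminant is 9 + 16·361501 = 5784025, and √5784025 = 2405.
So n = (3 + 2405) / 8 = 2408/8 = 301.
Check: 301·(4·301 − 3) = 361501. ✓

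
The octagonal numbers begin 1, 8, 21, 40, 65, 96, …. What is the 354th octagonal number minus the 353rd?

Consecutive octagonal numbers differ by 6n − 5: here 6·354 − 5 = 2119.

2119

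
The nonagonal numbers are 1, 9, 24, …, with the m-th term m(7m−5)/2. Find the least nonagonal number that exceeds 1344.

Solve n(7n−5)/2 > 1344 for integer n.
The largest n with value ≤ 1344 is 19 (since 1216 ≤ 1344 < 1350), so the first above is n = 20, value 1350.

1350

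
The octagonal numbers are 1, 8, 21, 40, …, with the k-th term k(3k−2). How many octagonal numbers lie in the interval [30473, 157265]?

The n-th octagonal number is n(3n−2).
Smallest index with value ≥ 30473: n = 102 (giving 31008).
Largest index with value ≤ 157265: n = 229 (giving 156865).
Indices 102 through 229: 128 terms.

128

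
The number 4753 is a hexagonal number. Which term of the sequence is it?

Set n(2n−1) = 4753, giving 2n² − n − 4753 = 0.
The discriminant is 1 + 8·4753 = 38025, and √38025 = 195.
So n = (1 + 195) / 4 = 196/4 = 49.

49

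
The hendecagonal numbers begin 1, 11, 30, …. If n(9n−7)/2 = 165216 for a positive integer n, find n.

Set n(9n−7)/2 = 165216, giving 9n² − 7n − 330432 = 0.
The discriminant is 49 + 72·165216 = 11895601, and √11895601 = 3449.
So n = (7 + 3449) / 18 = 3456/18 = 192.
Check: 192·(9·192 − 7)/2 = 165216. ✓

192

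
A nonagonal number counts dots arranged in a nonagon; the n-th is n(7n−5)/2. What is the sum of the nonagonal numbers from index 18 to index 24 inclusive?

Σ i(7i−5)/2 = (7Σi² − 5Σi) / 2 over i = 18..24.
Σi = 300 − 153 = 147 and Σi² = 4900 − 1785 = 3115.
(7·3115 − 5·147) / 2 = 21070/2 = 10535.

10535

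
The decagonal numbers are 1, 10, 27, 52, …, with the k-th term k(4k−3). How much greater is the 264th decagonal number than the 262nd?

264·(4·264 − 3) = 277992 and 262·(4·262 − 3) = 273790.
Difference: 277992 − 273790 = 4202.

4202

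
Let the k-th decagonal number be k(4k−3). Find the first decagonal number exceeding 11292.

11502

Solve n(4n−3) > 11292 for integer n.
The largest n with value ≤ 11292 is 53 (since 11077 ≤ 11292 < 11502), so the first above is n = 54, value 11502.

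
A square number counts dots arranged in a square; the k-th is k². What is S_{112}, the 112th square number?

12544

The 112th square number is n² with n = 112.
112² = 12544.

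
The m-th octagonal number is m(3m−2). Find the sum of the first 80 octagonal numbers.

515160

Σ i(3i−2) = 3Σi² − 2Σi over i = 1..80.
Σi = 3240 and Σi² = 173880.
3·173880 − 2·3240 = 515160.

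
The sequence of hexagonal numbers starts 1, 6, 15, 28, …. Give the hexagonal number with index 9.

153

The 9th hexagonal number is n(2n−1) with n = 9.
9·(2·9 − 1) = 9·17 = 153.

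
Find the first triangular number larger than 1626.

1653

Solve n(n+1)/2 > 1626 for integer n.
The largest n with value ≤ 1626 is 56 (since 1596 ≤ 1626 < 1653), so the first above is n = 57, value 1653.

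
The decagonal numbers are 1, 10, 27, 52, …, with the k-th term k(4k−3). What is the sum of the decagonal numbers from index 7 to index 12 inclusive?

2065

Σ i(4i−3) = 4Σi² − 3Σi over i = 7..12.
Σi = 78 − 21 = 57 and Σi² = 650 − 91 = 559.
4·559 − 3·57 = 2065.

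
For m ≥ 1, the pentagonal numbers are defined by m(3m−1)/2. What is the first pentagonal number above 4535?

4676

Solve n(3n−1)/2 > 4535 for integer n.
The largest n with value ≤ 4535 is 55 (since 4510 ≤ 4535 < 4676), so the first above is n = 56, value 4676.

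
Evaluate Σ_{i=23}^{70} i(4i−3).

445304

Σ i(4i−3) = 4Σi² − 3Σi over i = 23..70.
Σi = 2485 − 253 = 2232 and Σi² = 116795 − 3795 = 113000.
4·113000 − 3·2232 = 445304.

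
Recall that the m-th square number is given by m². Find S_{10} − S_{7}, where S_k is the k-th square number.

10² = 100 and 7² = 49.
Difference: 100 − 49 = 51.

51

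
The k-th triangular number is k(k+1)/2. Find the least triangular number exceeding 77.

Solve n(n+1)/2 > 77 for integer n.
The largest n with value ≤ 77 is 11 (since 66 ≤ 77 < 78), so the first above is n = 12, value 78.

78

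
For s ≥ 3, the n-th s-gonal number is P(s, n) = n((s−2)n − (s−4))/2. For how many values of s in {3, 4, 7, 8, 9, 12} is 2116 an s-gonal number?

s = 3: P(3, 64) = 2080 and P(3, 65) = 2145; 2116 is not s-gonal.
s = 4: P(4, 46) = 2116. ✓
s = 7: P(7, 29) = 2059 and P(7, 30) = 2205; 2116 is not s-gonal.
s = 8: P(8, 26) = 1976 and P(8, 27) = 2133; 2116 is not s-gonal.
s = 9: P(9, 24) = 1956 and P(9, 25) = 2125; 2116 is not s-gonal.
s = 12: P(12, 20) = 1920 and P(12, 21) = 2121; 2116 is not s-gonal.
Hits: s ∈ {4} → 1.

1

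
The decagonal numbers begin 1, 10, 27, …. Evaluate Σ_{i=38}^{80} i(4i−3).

617609

Σ i(4i−3) = 4Σi² − 3Σi over i = 38..80.
Σi = 3240 − 703 = 2537 and Σi² = 173880 − 17575 = 156305.
4·156305 − 3·2537 = 617609.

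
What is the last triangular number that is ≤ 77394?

77028

Solve n(n+1)/2 ≤ 77394 for integer n.
n = 392 gives 77028 ≤ 77394, while n = 393 gives 77421 > 77394; so the answer is 77028.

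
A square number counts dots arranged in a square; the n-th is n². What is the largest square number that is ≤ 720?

Solve n² ≤ 720 for integer n.
n = 26 gives 676 ≤ 720, while n = 27 gives 729 > 720; so the answer is 676.

676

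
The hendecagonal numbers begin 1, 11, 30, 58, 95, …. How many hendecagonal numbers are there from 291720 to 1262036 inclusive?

275

The n-th hendecagonal number is n(9n−7)/2.
Smallest index with value ≥ 291720: n = 255 (giving 291720).
Largest index with value ≤ 1262036: n = 529 (giving 1257433).
Indices 255 through 529: 275 terms.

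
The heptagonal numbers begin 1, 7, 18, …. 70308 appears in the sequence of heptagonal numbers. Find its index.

Set n(5n−3)/2 = 70308, giving 5n² − 3n − 140616 = 0.
The discriminant is 9 + 40·70308 = 2812329, and √2812329 = 1677.
So n = (3 + 1677) / 10 = 1680/10 = 168.

168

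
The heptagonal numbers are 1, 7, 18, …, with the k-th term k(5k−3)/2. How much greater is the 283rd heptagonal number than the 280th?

4218

283·(5·283 − 3)/2 = 199798 and 280·(5·280 − 3)/2 = 195580.
Difference: 199798 − 195580 = 4218.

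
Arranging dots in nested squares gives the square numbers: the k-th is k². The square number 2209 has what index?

47

We need n² = 2209, so n = √2209 = 47.
Check: 47² = 2209. ✓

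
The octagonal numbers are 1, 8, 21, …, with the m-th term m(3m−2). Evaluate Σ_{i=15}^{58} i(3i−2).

193930

Σ i(3i−2) = 3Σi² − 2Σi over i = 15..58.
Σi = 1711 − 105 = 1606 and Σi² = 66729 − 1015 = 65714.
3·65714 − 2·1606 = 193930.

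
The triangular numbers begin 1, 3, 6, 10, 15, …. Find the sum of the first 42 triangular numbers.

13244

Σ i(i+1)/2 = (Σi² + Σi) / 2 over i = 1..42.
Σi = 903 and Σi² = 25585.
(1·25585 + 1·903) / 2 = 26488/2 = 13244.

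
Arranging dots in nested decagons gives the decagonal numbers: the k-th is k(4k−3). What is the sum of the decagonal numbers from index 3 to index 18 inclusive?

7912

Σ i(4i−3) = 4Σi² − 3Σi over i = 3..18.
Σi = 171 − 3 = 168 and Σi² = 2109 − 5 = 2104.
4·2104 − 3·168 = 7912.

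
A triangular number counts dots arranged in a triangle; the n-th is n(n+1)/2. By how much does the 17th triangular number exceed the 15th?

17·18/2 = 153 and 15·16/2 = 120.
Difference: 153 − 120 = 33.

33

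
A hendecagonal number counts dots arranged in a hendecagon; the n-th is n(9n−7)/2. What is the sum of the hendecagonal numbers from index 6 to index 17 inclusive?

7302

Σ i(9i−7)/2 = (9Σi² − 7Σi) / 2 over i = 6..17.
Σi = 153 − 15 = 138 and Σi² = 1785 − 55 = 1730.
(9·1730 − 7·138) / 2 = 14604/2 = 7302.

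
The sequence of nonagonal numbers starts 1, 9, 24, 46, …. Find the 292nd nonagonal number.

297694

The 292nd nonagonal number is n(7n−5)/2 with n = 292.
292·(7·292 − 5)/2 = 292·2039/2 = 297694.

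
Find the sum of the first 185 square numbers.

2127685

Σ_{i=1}^{185} i² = 185·186·371/6 = 2127685.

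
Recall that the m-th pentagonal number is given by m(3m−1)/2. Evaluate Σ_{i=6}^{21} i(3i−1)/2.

Σ i(3i−1)/2 = (3Σi² − Σi) / 2 over i = 6..21.
Σi = 231 − 15 = 216 and Σi² = 3311 − 55 = 3256.
(3·3256 − 1·216) / 2 = 9552/2 = 4776.

4776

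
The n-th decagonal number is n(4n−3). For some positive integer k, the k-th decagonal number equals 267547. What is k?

Set n(4n−3) = 267547, giving 4n² − 3n − 267547 = 0.
The discriminant is 9 + 16·267547 = 4280761, and √4280761 = 2069.
So n = (3 + 2069) / 8 = 2072/8 = 259.

259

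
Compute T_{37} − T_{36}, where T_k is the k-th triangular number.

Consecutive triangular numbers differ by n: T_{37} − T_{36} = 37.

37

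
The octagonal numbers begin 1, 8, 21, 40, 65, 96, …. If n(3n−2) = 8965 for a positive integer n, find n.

Set n(3n−2) = 8965, giving 3n² − 2n − 8965 = 0.
The discriminant is 4 + 12·8965 = 107584, and √107584 = 328.
So n = (2 + 328) / 6 = 330/6 = 55.

55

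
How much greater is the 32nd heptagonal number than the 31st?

156

Consecutive heptagonal numbers differ by 5n − 4: here 5·32 − 4 = 156.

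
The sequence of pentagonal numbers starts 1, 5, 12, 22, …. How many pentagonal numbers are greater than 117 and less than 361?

6

The n-th pentagonal number is n(3n−1)/2.
Smallest index with value > 117: n = 10 (giving 145).
Largest index with value < 361: n = 15 (giving 330).
Indices 10 through 15: 6 terms.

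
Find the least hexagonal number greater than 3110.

3160

Solve n(2n−1) > 3110 for integer n.
The largest n with value ≤ 3110 is 39 (since 3003 ≤ 3110 < 3160), so the first above is n = 40, value 3160.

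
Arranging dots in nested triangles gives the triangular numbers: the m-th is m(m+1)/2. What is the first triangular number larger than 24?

28

Solve n(n+1)/2 > 24 for integer n.
The largest n with value ≤ 24 is 6 (since 21 ≤ 24 < 28), so the first above is n = 7, value 28.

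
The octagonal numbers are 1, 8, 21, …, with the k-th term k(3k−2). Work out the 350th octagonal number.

366800

350·(3·350 − 2) = 350·1048 = 366800.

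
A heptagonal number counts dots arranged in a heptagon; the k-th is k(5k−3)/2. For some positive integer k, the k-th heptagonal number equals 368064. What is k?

Set n(5n−3)/2 = 368064, giving 5n² − 3n − 736128 = 0.
So n = (3 + 3837) / 10 = 3840/10 = 384.
Check: 384·(5·384 − 3)/2 = 368064. ✓

384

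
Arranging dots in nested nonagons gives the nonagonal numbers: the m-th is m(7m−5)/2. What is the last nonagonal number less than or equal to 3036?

2871

Solve n(7n−5)/2 ≤ 3036 for integer n.
n = 29 gives 2871 ≤ 3036, while n = 30 gives 3075 > 3036; so the answer is 2871.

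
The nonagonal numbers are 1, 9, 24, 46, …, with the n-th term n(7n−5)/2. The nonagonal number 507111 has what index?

Set n(7n−5)/2 = 507111, giving 7n² − 5n − 1014222 = 0.
The discriminant is 25 + 56·507111 = 28398241, and √28398241 = 5329.
So n = (5 + 5329) / 14 = 5334/14 = 381.
Check: 381·(7·381 − 5)/2 = 507111. ✓

381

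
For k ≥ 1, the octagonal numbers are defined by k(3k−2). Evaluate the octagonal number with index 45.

The 45th octagonal number is n(3n−2) with n = 45.
45·(3·45 − 2) = 45·133 = 5985.

5985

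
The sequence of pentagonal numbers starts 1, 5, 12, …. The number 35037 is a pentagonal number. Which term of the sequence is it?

Set n(3n−1)/2 = 35037, giving 3n² − n − 70074 = 0.
The discriminant is 1 + 24·35037 = 840889, and √840889 = 917.
So n = (1 + 917) / 6 = 918/6 = 153.

153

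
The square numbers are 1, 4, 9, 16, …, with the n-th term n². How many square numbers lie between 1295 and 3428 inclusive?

23

The n-th square number is n².
Smallest index with value ≥ 1295: n = 36 (giving 1296).
Largest index with value ≤ 3428: n = 58 (giving 3364).
Indices 36 through 58: 23 terms.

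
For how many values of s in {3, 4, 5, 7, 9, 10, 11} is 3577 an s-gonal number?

1

s = 3: P(3, 84) = 3570 and P(3, 85) = 3655; 3577 is not s-gonal.
s = 4: P(4, 59) = 3481 and P(4, 60) = 3600; 3577 is not s-gonal.
s = 5: P(5, 49) = 3577. ✓
s = 7: P(7, 38) = 3553 and P(7, 39) = 3744; 3577 is not s-gonal.
s = 9: P(9, 32) = 3504 and P(9, 33) = 3729; 3577 is not s-gonal.
s = 10: P(10, 30) = 3510 and P(10, 31) = 3751; 3577 is not s-gonal.
s = 11: P(11, 28) = 3430 and P(11, 29) = 3683; 3577 is not s-gonal.
Hits: s ∈ {5} → 1.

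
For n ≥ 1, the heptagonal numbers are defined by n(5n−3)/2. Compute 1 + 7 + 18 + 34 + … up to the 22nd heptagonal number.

9108

Σ i(5i−3)/2 = (5Σi² − 3Σi) / 2 over i = 1..22.
Σi = 253 and Σi² = 3795.
(5·3795 − 3·253) / 2 = 18216/2 = 9108.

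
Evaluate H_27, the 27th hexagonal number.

The 27th hexagonal number is n(2n−1) with n = 27.
27·(2·27 − 1) = 27·53 = 1431.

1431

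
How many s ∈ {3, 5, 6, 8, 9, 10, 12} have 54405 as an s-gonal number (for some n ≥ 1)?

2

s = 3: P(3, 329) = 54285 and P(3, 330) = 54615; 54405 is not s-gonal.
s = 5: P(5, 190) = 54055 and P(5, 191) = 54626; 54405 is not s-gonal.
s = 6: P(6, 165) = 54285 and P(6, 166) = 54946; 54405 is not s-gonal.
s = 8: P(8, 135) = 54405. ✓
s = 9: P(9, 125) = 54375 and P(9, 126) = 55251; 54405 is not s-gonal.
s = 10: P(10, 117) = 54405. ✓
s = 12: P(12, 104) = 53664 and P(12, 105) = 54705; 54405 is not s-gonal.
Hits: s ∈ {8, 10} → 2.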